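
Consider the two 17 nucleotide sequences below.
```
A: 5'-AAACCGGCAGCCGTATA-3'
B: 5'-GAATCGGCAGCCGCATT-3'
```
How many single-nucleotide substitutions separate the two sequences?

4

Mismatches (1-based): site 1: A→G; site 4: C→T; site 14: T→C; site 17: A→T.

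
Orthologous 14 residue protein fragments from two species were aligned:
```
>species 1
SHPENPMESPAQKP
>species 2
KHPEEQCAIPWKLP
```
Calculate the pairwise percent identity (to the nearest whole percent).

Mismatches at positions 1, 5, 6, 7, 8, 9, 11, 12, 13 (1-based): 9 of 14.
Identical positions: 5/14 = 35.71% → 36%.

36%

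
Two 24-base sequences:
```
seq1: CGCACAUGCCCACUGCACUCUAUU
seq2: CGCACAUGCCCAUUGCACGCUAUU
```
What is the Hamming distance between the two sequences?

The sequences differ at sites 13, 19 (1-based) — 2 in total.

2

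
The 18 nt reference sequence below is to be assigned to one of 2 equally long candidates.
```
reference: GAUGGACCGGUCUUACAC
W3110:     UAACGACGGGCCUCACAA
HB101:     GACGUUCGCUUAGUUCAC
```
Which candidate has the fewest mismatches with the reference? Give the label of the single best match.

Hamming distances to reference — W3110: 7; HB101: 9.
Smallest is W3110 with 7 mismatches.

W3110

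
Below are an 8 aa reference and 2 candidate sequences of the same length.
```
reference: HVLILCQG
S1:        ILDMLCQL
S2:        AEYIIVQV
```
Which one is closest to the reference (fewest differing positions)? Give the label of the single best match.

Hamming distances to reference — S1: 5; S2: 6.
Smallest is S1 with 5 mismatches.

S1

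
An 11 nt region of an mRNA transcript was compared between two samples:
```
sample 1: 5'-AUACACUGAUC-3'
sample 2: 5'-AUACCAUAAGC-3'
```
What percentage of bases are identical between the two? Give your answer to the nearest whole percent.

4 positions differ (5, 6, 8, 10), so 7 of 11 match: 7/11 = 63.64%.

64%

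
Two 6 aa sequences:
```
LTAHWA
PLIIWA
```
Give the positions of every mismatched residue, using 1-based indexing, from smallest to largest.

Scanning 1-based: 1: L/P; 2: T/L; 3: A/I; 4: H/I.

1, 2, 3, 4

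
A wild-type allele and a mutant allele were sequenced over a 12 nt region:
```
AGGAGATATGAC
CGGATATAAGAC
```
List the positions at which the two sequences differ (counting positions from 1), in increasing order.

Differences at position 1 (A→C), position 5 (G→T), position 9 (T→A).

1, 5, 9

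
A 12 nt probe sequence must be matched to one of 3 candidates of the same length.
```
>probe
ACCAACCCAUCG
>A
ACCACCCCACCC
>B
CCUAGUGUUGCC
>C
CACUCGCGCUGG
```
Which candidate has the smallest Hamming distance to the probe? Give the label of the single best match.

Hamming distances to probe — A: 3; B: 9; C: 8.
Smallest is A with 3 mismatches.

A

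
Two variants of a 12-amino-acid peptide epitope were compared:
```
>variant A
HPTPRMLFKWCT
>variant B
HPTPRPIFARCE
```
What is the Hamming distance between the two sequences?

5

Mismatches (1-based): residue 6: M→P; residue 7: L→I; residue 9: K→A; residue 10: W→R; residue 12: T→E.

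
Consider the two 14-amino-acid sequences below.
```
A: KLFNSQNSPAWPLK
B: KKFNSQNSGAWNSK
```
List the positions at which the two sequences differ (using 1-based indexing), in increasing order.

2, 9, 12, 13

Differences at position 2 (L→K), position 9 (P→G), position 12 (P→N), position 13 (L→S).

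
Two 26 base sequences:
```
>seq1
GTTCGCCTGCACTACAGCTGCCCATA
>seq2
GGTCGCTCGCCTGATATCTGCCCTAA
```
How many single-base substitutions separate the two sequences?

The sequences differ at sites 2, 7, 8, 11, 12, 13, 15, 17, 24, 25 (1-based) — 10 in total.

10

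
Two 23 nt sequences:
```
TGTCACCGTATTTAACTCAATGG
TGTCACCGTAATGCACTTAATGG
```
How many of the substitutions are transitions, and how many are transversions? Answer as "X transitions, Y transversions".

1 transition, 3 transversions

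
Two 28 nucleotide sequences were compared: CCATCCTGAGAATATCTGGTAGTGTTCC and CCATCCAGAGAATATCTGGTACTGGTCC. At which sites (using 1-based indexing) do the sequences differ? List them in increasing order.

7, 22, 25

Differences at site 7 (T→A), site 22 (G→C), site 25 (T→G).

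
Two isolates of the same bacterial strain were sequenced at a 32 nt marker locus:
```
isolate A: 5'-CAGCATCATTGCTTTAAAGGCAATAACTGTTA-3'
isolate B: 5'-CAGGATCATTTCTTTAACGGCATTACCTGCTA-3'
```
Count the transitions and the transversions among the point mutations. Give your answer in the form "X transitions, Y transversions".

Transitions (purine↔purine or pyrimidine↔pyrimidine): 30 T→C.
Transversions (purine↔pyrimidine): 4 C→G, 11 G→T, 18 A→C, 23 A→T, 26 A→C.

1 transition, 5 transversions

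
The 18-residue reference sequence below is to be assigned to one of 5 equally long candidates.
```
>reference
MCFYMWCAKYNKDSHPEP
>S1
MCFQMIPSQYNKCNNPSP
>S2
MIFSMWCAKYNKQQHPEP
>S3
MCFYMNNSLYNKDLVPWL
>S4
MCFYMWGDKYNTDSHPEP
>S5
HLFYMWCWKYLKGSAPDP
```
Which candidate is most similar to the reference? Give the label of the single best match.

S1 differs at 9 residues; S2 differs at 4 residues; S3 differs at 8 residues; S4 differs at 3 residues; S5 differs at 7 residues. The closest is S4.

S4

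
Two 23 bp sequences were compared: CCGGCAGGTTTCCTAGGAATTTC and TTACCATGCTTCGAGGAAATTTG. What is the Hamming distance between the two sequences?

11

Comparing position by position, 11 bases differ: 1 (C/T), 2 (C/T), 3 (G/A), 4 (G/C), 7 (G/T), 9 (T/C), 13 (C/G), 14 (T/A), 15 (A/G), 17 (G/A), 23 (C/G).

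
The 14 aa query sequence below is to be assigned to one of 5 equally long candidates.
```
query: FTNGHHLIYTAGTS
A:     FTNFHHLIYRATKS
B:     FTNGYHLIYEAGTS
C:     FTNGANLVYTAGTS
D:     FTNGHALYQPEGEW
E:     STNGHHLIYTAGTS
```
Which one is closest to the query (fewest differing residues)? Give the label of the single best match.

E

A differs at 4 residues; B differs at 2 residues; C differs at 3 residues; D differs at 7 residues; E differs at 1 residue. The closest is E.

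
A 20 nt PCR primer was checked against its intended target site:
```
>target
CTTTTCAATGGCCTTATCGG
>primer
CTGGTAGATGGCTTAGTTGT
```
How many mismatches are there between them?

9

Comparing position by position, 9 sites differ: 3 (T/G), 4 (T/G), 6 (C/A), 7 (A/G), 13 (C/T), 15 (T/A), 16 (A/G), 18 (C/T), 20 (G/T).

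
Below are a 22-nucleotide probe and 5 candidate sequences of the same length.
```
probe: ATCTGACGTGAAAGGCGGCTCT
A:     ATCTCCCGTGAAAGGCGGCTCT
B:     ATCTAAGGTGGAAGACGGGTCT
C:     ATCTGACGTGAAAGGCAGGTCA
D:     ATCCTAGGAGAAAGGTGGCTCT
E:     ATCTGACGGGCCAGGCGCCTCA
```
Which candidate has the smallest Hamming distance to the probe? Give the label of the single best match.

Hamming distances to probe — A: 2; B: 5; C: 3; D: 5; E: 5.
Smallest is A with 2 mismatches.

A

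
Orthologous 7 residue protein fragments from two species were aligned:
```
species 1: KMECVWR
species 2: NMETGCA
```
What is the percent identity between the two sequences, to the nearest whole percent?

29%

Mismatches at positions 1, 4, 5, 6, 7 (1-based): 5 of 7.
Identical positions: 2/7 = 28.57% → 29%.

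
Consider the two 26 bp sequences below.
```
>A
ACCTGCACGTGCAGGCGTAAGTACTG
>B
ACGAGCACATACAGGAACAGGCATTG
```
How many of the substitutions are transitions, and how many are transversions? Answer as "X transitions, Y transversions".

7 transitions, 3 transversions

Transitions (purine↔purine or pyrimidine↔pyrimidine): 9 G→A, 11 G→A, 17 G→A, 18 T→C, 20 A→G, 22 T→C, 24 C→T.
Transversions (purine↔pyrimidine): 3 C→G, 4 T→A, 16 C→A.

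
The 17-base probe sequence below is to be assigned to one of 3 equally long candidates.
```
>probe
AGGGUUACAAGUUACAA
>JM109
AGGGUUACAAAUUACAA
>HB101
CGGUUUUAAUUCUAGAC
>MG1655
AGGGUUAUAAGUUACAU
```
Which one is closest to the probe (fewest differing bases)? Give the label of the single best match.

Hamming distances to probe — JM109: 1; HB101: 9; MG1655: 2.
Smallest is JM109 with 1 mismatch.

JM109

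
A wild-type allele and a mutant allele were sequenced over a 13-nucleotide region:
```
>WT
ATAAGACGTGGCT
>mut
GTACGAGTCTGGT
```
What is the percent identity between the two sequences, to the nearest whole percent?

46%

Mismatches at positions 1, 4, 7, 8, 9, 10, 12 (1-based): 7 of 13.
Identical positions: 6/13 = 46.15% → 46%.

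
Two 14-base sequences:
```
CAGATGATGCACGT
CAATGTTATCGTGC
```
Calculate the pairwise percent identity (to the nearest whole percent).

29%

10 positions differ (3, 4, 5, 6, 7, 8, 9, 11, 12, 14), so 4 of 14 match: 4/14 = 28.57%.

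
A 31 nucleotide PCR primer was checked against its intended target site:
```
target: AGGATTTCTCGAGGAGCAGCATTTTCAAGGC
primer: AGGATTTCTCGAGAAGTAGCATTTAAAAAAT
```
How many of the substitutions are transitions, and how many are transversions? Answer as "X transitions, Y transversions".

Mismatches (1-based):
site 14: G→A (purine→purine, transition)
site 17: C→T (pyrimidine→pyrimidine, transition)
site 25: T→A (pyrimidine→purine, transversion)
site 26: C→A (pyrimidine→purine, transversion)
site 29: G→A (purine→purine, transition)
site 30: G→A (purine→purine, transition)
site 31: C→T (pyrimidine→pyrimidine, transition)

5 transitions, 2 transversions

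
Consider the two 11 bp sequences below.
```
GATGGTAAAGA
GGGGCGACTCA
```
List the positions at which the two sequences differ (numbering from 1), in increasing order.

2, 3, 5, 6, 8, 9, 10

Differences at position 2 (A→G), position 3 (T→G), position 5 (G→C), position 6 (T→G), position 8 (A→C), position 9 (A→T), position 10 (G→C).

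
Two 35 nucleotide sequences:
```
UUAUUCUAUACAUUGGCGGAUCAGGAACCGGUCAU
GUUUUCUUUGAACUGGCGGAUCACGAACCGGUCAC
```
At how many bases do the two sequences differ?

8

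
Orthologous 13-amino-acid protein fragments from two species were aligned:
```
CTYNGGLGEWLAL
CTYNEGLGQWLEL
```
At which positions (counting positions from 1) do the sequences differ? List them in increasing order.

5, 9, 12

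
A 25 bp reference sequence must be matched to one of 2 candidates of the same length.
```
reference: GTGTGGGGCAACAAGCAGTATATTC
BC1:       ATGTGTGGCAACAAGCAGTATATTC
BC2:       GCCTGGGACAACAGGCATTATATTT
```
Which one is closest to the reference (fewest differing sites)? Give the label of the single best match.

BC1

Hamming distances to reference — BC1: 2; BC2: 6.
Smallest is BC1 with 2 mismatches.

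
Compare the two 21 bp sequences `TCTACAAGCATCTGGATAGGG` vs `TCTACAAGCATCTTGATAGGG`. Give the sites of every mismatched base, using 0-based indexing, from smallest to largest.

13

Scanning 0-based: 13: G/T.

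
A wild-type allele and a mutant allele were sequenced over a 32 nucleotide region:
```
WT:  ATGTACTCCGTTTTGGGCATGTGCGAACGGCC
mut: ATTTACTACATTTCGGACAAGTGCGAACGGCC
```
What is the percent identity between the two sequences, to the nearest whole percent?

81%

Mismatches at positions 3, 8, 10, 14, 17, 20 (1-based): 6 of 32.
Identical positions: 26/32 = 81.25% → 81%.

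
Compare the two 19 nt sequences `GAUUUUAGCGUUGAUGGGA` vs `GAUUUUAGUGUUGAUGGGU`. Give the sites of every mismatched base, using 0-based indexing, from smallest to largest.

8, 18

Scanning 0-based: 8: C/U; 18: A/U.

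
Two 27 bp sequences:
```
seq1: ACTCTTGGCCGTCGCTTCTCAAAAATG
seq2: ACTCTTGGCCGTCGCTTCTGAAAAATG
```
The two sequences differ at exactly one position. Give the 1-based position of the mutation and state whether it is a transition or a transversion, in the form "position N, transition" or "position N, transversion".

Position 20 changes C→G. C is a pyrimidine and G is a purine, so this is a transversion.

position 20, transversion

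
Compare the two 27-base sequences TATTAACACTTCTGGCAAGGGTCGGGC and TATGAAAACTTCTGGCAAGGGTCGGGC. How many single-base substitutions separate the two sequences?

2

The sequences differ at positions 4, 7 (1-based) — 2 in total.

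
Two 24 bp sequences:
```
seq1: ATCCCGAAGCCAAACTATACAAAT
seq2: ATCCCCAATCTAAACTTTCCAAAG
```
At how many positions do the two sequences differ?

The sequences differ at positions 6, 9, 11, 17, 19, 24 (1-based) — 6 in total.

6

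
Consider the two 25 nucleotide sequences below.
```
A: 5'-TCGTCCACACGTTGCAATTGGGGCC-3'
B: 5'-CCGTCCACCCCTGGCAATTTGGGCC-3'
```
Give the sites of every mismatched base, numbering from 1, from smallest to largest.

Differences at site 1 (T→C), site 9 (A→C), site 11 (G→C), site 13 (T→G), site 20 (G→T).

1, 9, 11, 13, 20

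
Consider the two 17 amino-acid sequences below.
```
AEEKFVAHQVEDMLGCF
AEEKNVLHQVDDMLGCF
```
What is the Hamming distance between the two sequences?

Comparing position by position, 3 positions differ: 5 (F/N), 7 (A/L), 11 (E/D).

3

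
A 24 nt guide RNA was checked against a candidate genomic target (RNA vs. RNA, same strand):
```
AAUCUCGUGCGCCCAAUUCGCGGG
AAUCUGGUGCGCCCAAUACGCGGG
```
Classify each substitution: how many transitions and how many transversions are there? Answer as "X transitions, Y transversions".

0 transitions, 2 transversions

Mismatches (1-based):
position 6: C→G (pyrimidine→purine, transversion)
position 18: U→A (pyrimidine→purine, transversion)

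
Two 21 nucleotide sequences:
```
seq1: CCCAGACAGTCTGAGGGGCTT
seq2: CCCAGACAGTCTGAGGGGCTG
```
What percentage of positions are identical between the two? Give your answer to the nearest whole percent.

95%

Mismatch at position 21 (1-based): 1 of 21.
Identical positions: 20/21 = 95.24% → 95%.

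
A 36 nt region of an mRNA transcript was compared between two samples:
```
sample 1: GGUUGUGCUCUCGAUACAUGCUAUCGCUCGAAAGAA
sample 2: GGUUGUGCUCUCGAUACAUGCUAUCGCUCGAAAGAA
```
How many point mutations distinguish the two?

The two sequences are identical at every position.

0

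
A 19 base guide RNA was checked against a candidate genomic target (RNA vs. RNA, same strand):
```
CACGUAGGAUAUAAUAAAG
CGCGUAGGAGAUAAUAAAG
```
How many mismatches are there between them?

2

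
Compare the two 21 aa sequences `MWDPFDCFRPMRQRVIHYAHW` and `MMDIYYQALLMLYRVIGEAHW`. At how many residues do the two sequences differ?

12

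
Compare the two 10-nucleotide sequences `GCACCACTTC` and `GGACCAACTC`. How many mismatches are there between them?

Mismatches (1-based): position 2: C→G; position 7: C→A; position 8: T→C.

3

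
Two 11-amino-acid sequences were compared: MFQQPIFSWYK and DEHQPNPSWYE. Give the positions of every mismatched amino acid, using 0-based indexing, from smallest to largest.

0, 1, 2, 5, 6, 10

Scanning 0-based: 0: M/D; 1: F/E; 2: Q/H; 5: I/N; 6: F/P; 10: K/E.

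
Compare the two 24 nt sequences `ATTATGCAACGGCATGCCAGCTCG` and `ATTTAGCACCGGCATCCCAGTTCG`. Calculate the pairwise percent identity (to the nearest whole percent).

79%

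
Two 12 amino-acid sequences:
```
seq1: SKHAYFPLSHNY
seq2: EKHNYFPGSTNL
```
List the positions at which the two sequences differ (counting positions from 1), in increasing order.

Scanning 1-based: 1: S/E; 4: A/N; 8: L/G; 10: H/T; 12: Y/L.

1, 4, 8, 10, 12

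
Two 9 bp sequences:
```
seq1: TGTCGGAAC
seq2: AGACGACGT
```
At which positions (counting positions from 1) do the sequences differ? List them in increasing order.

Differences at position 1 (T→A), position 3 (T→A), position 6 (G→A), position 7 (A→C), position 8 (A→G), position 9 (C→T).

1, 3, 6, 7, 8, 9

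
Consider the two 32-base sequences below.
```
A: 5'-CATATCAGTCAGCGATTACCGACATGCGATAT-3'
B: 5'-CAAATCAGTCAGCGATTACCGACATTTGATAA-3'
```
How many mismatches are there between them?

Comparing position by position, 4 sites differ: 3 (T/A), 26 (G/T), 27 (C/T), 32 (T/A).

4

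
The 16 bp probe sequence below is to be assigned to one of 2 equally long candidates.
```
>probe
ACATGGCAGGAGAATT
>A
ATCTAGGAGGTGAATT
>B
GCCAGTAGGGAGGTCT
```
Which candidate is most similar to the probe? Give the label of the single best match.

A differs at 5 sites; B differs at 9 sites. The closest is A.

A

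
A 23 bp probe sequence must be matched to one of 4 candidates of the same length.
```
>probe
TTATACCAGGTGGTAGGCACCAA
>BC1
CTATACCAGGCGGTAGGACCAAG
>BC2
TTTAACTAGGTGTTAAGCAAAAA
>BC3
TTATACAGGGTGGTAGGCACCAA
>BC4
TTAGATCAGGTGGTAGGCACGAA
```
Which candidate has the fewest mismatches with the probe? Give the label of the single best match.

BC3

BC1 differs at 6 positions; BC2 differs at 7 positions; BC3 differs at 2 positions; BC4 differs at 3 positions. The closest is BC3.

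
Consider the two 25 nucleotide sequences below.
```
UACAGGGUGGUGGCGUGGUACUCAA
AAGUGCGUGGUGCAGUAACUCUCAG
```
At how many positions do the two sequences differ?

11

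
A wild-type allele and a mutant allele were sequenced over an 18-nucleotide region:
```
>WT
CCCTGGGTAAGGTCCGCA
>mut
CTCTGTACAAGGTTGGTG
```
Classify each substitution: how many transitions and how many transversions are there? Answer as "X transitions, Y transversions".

Mismatches (1-based):
position 2: C→T (pyrimidine→pyrimidine, transition)
position 6: G→T (purine→pyrimidine, transversion)
position 7: G→A (purine→purine, transition)
position 8: T→C (pyrimidine→pyrimidine, transition)
position 14: C→T (pyrimidine→pyrimidine, transition)
position 15: C→G (pyrimidine→purine, transversion)
position 17: C→T (pyrimidine→pyrimidine, transition)
position 18: A→G (purine→purine, transition)

6 transitions, 2 transversions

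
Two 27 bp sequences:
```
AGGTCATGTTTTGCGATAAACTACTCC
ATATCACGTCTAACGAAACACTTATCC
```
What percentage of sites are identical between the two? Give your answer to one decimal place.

63.0%

Mismatches at positions 2, 3, 7, 10, 12, 13, 17, 19, 23, 24 (1-based): 10 of 27.
Identical positions: 17/27 = 62.96% → 63.0%.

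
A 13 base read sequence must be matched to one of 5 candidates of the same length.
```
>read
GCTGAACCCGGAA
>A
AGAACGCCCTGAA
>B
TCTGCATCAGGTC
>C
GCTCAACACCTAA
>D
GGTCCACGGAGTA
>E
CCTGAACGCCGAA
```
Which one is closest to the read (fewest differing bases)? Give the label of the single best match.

Hamming distances to read — A: 7; B: 6; C: 4; D: 7; E: 3.
Smallest is E with 3 mismatches.

E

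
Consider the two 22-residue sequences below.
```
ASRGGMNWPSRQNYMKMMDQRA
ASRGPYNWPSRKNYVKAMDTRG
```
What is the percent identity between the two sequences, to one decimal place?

68.2%

7 positions differ (5, 6, 12, 15, 17, 20, 22), so 15 of 22 match: 15/22 = 68.18%.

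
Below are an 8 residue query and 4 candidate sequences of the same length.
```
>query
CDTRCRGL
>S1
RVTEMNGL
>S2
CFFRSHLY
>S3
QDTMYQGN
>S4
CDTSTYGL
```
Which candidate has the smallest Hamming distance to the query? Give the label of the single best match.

Hamming distances to query — S1: 5; S2: 6; S3: 5; S4: 3.
Smallest is S4 with 3 mismatches.

S4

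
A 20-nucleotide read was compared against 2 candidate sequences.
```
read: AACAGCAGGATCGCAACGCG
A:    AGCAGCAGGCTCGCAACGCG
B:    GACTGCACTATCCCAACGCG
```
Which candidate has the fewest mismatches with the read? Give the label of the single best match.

A

A differs at 2 bases; B differs at 5 bases. The closest is A.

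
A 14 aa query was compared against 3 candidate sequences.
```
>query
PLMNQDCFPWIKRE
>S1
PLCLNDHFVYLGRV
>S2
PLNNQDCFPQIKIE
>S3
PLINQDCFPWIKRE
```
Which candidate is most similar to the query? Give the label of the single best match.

S1 differs at 9 residues; S2 differs at 3 residues; S3 differs at 1 residue. The closest is S3.

S3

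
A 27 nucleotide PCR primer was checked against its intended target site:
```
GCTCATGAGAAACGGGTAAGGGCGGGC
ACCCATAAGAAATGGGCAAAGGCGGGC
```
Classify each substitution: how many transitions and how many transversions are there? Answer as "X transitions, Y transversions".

Mismatches (1-based):
site 1: G→A (purine→purine, transition)
site 3: T→C (pyrimidine→pyrimidine, transition)
site 7: G→A (purine→purine, transition)
site 13: C→T (pyrimidine→pyrimidine, transition)
site 17: T→C (pyrimidine→pyrimidine, transition)
site 20: G→A (purine→purine, transition)

6 transitions, 0 transversions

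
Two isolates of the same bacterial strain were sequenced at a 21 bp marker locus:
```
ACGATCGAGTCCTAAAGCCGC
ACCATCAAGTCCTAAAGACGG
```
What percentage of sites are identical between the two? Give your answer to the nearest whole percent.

Mismatches at positions 3, 7, 18, 21 (1-based): 4 of 21.
Identical positions: 17/21 = 80.95% → 81%.

81%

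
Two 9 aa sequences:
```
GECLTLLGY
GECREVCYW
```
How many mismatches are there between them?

6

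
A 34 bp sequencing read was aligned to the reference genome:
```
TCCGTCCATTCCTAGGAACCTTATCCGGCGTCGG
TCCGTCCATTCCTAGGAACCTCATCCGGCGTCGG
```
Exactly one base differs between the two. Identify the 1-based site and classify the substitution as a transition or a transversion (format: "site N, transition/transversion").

Site 22 changes T→C. T is a pyrimidine and C is a pyrimidine, so this is a transition.

site 22, transition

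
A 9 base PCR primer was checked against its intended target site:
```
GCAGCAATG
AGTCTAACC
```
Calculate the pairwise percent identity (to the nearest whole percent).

7 positions differ (1, 2, 3, 4, 5, 8, 9), so 2 of 9 match: 2/9 = 22.22%.

22%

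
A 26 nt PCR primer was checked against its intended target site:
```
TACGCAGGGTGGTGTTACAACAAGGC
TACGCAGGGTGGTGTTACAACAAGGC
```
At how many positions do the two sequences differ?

0

No positions differ; the sequences are identical.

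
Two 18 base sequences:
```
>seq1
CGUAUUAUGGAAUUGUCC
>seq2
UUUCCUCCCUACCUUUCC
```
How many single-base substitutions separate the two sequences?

Comparing position by position, 11 positions differ: 1 (C/U), 2 (G/U), 4 (A/C), 5 (U/C), 7 (A/C), 8 (U/C), 9 (G/C), 10 (G/U), 12 (A/C), 13 (U/C), 15 (G/U).

11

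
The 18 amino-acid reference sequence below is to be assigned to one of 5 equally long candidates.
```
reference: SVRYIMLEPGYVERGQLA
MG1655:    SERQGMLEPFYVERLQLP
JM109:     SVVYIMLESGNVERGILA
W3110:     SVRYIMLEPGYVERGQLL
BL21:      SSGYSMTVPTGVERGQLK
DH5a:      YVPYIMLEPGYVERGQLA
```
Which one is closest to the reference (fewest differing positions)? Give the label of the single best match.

Hamming distances to reference — MG1655: 6; JM109: 4; W3110: 1; BL21: 8; DH5a: 2.
Smallest is W3110 with 1 mismatch.

W3110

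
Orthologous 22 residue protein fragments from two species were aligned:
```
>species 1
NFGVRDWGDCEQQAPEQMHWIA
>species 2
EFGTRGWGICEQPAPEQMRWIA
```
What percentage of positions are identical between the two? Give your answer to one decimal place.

72.7%

Mismatches at positions 1, 4, 6, 9, 13, 19 (1-based): 6 of 22.
Identical positions: 16/22 = 72.73% → 72.7%.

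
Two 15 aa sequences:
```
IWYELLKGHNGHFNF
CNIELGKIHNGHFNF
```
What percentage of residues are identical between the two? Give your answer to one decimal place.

5 positions differ (1, 2, 3, 6, 8), so 10 of 15 match: 10/15 = 66.67%.

66.7%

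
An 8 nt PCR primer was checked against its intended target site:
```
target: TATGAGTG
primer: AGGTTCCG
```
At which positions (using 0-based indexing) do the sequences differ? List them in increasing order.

0, 1, 2, 3, 4, 5, 6

Scanning 0-based: 0: T/A; 1: A/G; 2: T/G; 3: G/T; 4: A/T; 5: G/C; 6: T/C.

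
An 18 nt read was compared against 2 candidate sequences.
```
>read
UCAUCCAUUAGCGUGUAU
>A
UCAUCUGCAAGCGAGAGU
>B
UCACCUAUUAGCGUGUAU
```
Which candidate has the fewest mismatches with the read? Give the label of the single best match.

B

Hamming distances to read — A: 7; B: 2.
Smallest is B with 2 mismatches.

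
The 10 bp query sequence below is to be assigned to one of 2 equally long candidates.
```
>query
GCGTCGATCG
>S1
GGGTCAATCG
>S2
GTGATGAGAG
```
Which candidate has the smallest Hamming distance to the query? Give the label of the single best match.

S1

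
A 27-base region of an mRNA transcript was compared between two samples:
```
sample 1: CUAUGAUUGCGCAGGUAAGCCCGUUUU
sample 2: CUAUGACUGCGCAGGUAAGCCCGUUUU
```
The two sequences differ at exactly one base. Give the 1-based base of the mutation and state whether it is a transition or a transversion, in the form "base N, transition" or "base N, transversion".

Base 7 changes U→C. U is a pyrimidine and C is a pyrimidine, so this is a transition.

base 7, transition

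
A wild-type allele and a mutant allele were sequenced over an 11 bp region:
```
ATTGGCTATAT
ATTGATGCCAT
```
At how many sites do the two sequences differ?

5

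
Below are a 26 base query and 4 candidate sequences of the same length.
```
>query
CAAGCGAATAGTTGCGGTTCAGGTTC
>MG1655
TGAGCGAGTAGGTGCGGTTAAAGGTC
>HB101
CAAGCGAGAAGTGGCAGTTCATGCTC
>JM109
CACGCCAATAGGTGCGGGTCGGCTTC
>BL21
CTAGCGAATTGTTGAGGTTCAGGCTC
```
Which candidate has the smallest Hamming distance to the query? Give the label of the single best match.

BL21

MG1655 differs at 7 sites; HB101 differs at 6 sites; JM109 differs at 6 sites; BL21 differs at 4 sites. The closest is BL21.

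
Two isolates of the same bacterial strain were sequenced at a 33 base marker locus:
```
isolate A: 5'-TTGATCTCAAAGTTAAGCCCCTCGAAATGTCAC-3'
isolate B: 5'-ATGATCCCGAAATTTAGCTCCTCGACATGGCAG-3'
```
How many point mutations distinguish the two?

9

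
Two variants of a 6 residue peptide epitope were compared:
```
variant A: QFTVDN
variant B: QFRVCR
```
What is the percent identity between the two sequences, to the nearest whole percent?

3 positions differ (3, 5, 6), so 3 of 6 match: 3/6 = 50%.

50%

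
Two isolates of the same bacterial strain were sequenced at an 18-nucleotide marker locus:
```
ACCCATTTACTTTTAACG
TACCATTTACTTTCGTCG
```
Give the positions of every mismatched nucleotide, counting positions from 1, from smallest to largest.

Scanning 1-based: 1: A/T; 2: C/A; 14: T/C; 15: A/G; 16: A/T.

1, 2, 14, 15, 16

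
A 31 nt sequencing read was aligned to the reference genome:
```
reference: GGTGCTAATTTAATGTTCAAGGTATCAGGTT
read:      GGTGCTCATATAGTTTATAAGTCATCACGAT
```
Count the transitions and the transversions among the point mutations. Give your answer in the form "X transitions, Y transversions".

Transitions (purine↔purine or pyrimidine↔pyrimidine): 13 A→G, 18 C→T, 23 T→C.
Transversions (purine↔pyrimidine): 7 A→C, 10 T→A, 15 G→T, 17 T→A, 22 G→T, 28 G→C, 30 T→A.

3 transitions, 7 transversions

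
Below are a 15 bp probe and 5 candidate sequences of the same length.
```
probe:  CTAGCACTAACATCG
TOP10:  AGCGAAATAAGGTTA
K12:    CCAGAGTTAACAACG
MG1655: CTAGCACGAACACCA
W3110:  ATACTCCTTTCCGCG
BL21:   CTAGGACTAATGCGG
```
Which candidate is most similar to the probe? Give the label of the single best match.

TOP10 differs at 9 bases; K12 differs at 5 bases; MG1655 differs at 3 bases; W3110 differs at 8 bases; BL21 differs at 5 bases. The closest is MG1655.

MG1655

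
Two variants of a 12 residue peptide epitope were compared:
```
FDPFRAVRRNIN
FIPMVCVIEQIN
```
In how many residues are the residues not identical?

7

Comparing position by position, 7 residues differ: 2 (D/I), 4 (F/M), 5 (R/V), 6 (A/C), 8 (R/I), 9 (R/E), 10 (N/Q).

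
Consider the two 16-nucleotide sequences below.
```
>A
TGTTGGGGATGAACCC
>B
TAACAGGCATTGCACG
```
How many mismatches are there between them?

Comparing position by position, 10 bases differ: 2 (G/A), 3 (T/A), 4 (T/C), 5 (G/A), 8 (G/C), 11 (G/T), 12 (A/G), 13 (A/C), 14 (C/A), 16 (C/G).

10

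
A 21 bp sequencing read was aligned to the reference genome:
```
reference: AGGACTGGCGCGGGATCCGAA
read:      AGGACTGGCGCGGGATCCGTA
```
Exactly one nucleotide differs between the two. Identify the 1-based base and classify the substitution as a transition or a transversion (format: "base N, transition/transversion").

base 20, transversion

Base 20 changes A→T. A is a purine and T is a pyrimidine, so this is a transversion.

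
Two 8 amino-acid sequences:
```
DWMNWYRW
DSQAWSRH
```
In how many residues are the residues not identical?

5

Mismatches (1-based): residue 2: W→S; residue 3: M→Q; residue 4: N→A; residue 6: Y→S; residue 8: W→H.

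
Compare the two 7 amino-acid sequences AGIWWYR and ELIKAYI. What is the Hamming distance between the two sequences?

5

The sequences differ at residues 1, 2, 4, 5, 7 (1-based) — 5 in total.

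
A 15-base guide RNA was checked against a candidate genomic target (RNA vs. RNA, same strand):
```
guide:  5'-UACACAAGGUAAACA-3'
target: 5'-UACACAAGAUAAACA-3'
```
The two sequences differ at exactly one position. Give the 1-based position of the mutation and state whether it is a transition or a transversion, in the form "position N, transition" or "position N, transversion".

position 9, transition

Position 9 changes G→A. G is a purine and A is a purine, so this is a transition.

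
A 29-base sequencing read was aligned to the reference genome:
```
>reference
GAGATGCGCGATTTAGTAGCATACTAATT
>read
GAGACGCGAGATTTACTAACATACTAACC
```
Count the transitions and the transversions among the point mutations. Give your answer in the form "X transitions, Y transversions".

Mismatches (1-based):
position 5: T→C (pyrimidine→pyrimidine, transition)
position 9: C→A (pyrimidine→purine, transversion)
position 16: G→C (purine→pyrimidine, transversion)
position 19: G→A (purine→purine, transition)
position 28: T→C (pyrimidine→pyrimidine, transition)
position 29: T→C (pyrimidine→pyrimidine, transition)

4 transitions, 2 transversions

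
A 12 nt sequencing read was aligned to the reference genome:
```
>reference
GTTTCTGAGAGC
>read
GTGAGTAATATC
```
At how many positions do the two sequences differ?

6

The sequences differ at positions 3, 4, 5, 7, 9, 11 (1-based) — 6 in total.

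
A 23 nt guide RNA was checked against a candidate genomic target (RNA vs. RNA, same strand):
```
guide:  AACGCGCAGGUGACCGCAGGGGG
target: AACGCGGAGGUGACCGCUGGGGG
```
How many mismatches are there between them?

Mismatches (1-based): base 7: C→G; base 18: A→U.

2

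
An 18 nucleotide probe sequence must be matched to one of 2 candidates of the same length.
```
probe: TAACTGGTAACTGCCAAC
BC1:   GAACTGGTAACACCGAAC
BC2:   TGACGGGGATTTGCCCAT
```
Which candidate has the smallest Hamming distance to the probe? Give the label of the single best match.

BC1

Hamming distances to probe — BC1: 4; BC2: 7.
Smallest is BC1 with 4 mismatches.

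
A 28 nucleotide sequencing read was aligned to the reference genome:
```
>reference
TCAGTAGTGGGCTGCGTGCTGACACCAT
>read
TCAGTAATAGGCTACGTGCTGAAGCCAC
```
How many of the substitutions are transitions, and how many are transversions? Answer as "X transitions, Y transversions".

5 transitions, 1 transversion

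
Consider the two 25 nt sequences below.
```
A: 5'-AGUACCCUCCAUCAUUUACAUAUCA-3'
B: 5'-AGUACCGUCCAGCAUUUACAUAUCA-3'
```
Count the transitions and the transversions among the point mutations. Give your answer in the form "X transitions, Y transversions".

Mismatches (1-based):
base 7: C→G (pyrimidine→purine, transversion)
base 12: U→G (pyrimidine→purine, transversion)

0 transitions, 2 transversions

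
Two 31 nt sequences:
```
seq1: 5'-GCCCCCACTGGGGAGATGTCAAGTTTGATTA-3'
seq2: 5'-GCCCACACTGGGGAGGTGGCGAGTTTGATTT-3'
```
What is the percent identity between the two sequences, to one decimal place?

83.9%

Mismatches at positions 5, 16, 19, 21, 31 (1-based): 5 of 31.
Identical positions: 26/31 = 83.87% → 83.9%.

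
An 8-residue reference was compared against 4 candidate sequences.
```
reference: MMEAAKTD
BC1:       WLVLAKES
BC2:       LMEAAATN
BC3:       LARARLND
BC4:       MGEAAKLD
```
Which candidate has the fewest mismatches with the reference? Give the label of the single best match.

Hamming distances to reference — BC1: 6; BC2: 3; BC3: 6; BC4: 2.
Smallest is BC4 with 2 mismatches.

BC4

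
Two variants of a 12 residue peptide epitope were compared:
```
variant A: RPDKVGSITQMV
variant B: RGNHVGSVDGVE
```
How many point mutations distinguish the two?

Comparing position by position, 8 positions differ: 2 (P/G), 3 (D/N), 4 (K/H), 8 (I/V), 9 (T/D), 10 (Q/G), 11 (M/V), 12 (V/E).

8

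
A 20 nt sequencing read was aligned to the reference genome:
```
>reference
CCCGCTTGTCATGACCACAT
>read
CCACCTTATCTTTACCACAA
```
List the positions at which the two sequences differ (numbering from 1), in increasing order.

3, 4, 8, 11, 13, 20

Differences at position 3 (C→A), position 4 (G→C), position 8 (G→A), position 11 (A→T), position 13 (G→T), position 20 (T→A).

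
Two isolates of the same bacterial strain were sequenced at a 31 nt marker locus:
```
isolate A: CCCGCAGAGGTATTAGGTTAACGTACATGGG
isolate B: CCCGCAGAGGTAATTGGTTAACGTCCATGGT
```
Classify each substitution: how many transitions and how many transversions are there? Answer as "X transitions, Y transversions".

0 transitions, 4 transversions

Mismatches (1-based):
base 13: T→A (pyrimidine→purine, transversion)
base 15: A→T (purine→pyrimidine, transversion)
base 25: A→C (purine→pyrimidine, transversion)
base 31: G→T (purine→pyrimidine, transversion)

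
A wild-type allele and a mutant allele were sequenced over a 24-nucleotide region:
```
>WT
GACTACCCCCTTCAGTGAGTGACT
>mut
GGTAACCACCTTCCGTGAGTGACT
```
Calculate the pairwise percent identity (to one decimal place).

79.2%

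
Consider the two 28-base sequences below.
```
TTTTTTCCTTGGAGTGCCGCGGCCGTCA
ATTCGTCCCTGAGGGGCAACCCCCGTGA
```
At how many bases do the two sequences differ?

Comparing position by position, 12 bases differ: 1 (T/A), 4 (T/C), 5 (T/G), 9 (T/C), 12 (G/A), 13 (A/G), 15 (T/G), 18 (C/A), 19 (G/A), 21 (G/C), 22 (G/C), 27 (C/G).

12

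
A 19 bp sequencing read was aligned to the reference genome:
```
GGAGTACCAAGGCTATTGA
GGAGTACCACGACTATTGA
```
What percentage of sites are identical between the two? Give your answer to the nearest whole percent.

89%

Mismatches at positions 10, 12 (1-based): 2 of 19.
Identical positions: 17/19 = 89.47% → 89%.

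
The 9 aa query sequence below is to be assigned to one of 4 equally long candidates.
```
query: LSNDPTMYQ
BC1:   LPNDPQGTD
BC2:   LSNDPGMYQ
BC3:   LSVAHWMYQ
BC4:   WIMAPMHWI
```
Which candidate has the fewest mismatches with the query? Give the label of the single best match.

BC2

Hamming distances to query — BC1: 5; BC2: 1; BC3: 4; BC4: 8.
Smallest is BC2 with 1 mismatch.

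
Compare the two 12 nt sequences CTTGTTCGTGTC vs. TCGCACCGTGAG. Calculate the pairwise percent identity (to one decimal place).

Mismatches at positions 1, 2, 3, 4, 5, 6, 11, 12 (1-based): 8 of 12.
Identical positions: 4/12 = 33.33% → 33.3%.

33.3%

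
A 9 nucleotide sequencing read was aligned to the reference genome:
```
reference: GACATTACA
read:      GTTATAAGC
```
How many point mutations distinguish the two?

5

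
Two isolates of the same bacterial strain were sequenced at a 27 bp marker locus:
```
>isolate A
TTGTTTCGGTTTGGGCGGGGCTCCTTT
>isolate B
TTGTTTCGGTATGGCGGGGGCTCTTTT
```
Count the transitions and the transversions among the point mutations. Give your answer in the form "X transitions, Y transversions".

1 transition, 3 transversions

Mismatches (1-based):
position 11: T→A (pyrimidine→purine, transversion)
position 15: G→C (purine→pyrimidine, transversion)
position 16: C→G (pyrimidine→purine, transversion)
position 24: C→T (pyrimidine→pyrimidine, transition)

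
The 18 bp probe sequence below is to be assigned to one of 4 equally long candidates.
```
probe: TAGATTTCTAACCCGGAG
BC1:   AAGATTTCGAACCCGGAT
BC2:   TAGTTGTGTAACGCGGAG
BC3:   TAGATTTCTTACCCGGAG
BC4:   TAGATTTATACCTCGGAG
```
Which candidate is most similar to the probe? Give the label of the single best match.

BC3

Hamming distances to probe — BC1: 3; BC2: 4; BC3: 1; BC4: 3.
Smallest is BC3 with 1 mismatch.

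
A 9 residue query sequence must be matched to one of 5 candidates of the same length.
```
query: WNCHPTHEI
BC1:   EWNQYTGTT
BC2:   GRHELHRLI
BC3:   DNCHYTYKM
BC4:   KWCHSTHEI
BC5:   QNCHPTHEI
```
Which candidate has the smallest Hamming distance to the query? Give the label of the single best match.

BC1 differs at 8 positions; BC2 differs at 8 positions; BC3 differs at 5 positions; BC4 differs at 3 positions; BC5 differs at 1 position. The closest is BC5.

BC5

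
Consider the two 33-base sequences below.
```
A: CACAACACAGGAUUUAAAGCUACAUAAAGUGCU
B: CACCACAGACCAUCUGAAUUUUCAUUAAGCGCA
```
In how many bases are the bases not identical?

12

The sequences differ at bases 4, 8, 10, 11, 14, 16, 19, 20, 22, 26, 30, 33 (1-based) — 12 in total.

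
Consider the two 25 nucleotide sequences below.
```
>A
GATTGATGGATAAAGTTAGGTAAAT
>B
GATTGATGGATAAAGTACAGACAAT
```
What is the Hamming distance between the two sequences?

The sequences differ at positions 17, 18, 19, 21, 22 (1-based) — 5 in total.

5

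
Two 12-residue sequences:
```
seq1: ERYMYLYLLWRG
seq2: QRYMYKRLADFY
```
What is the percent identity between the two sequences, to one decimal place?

41.7%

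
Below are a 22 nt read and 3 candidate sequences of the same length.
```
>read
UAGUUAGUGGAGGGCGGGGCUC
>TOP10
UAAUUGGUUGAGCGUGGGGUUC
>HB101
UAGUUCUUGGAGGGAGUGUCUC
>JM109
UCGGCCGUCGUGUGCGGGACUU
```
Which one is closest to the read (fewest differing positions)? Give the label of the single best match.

HB101

TOP10 differs at 6 positions; HB101 differs at 5 positions; JM109 differs at 9 positions. The closest is HB101.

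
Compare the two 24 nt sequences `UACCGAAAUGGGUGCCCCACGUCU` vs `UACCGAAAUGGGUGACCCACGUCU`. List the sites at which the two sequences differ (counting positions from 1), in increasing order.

Differences at site 15 (C→A).

15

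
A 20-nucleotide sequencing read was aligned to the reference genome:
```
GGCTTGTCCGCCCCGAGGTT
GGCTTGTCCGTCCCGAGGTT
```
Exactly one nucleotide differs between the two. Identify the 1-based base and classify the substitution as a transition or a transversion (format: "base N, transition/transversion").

base 11, transition

Base 11 changes C→T. C is a pyrimidine and T is a pyrimidine, so this is a transition.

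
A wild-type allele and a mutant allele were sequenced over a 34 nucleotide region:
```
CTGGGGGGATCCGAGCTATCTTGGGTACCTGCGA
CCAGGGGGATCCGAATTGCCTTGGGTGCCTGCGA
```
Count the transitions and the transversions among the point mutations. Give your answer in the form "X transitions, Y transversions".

7 transitions, 0 transversions

Transitions (purine↔purine or pyrimidine↔pyrimidine): 2 T→C, 3 G→A, 15 G→A, 16 C→T, 18 A→G, 19 T→C, 27 A→G.
Transversions (purine↔pyrimidine): none.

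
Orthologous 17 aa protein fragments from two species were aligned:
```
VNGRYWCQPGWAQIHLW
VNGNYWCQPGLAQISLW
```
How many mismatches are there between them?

3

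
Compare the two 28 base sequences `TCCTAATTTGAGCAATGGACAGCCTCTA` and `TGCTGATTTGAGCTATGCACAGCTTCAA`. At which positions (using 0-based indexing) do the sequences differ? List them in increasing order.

1, 4, 13, 17, 23, 26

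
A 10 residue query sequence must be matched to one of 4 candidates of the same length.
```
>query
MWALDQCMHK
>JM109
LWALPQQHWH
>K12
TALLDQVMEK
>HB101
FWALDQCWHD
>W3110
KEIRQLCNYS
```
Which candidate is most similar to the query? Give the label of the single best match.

HB101

JM109 differs at 6 residues; K12 differs at 5 residues; HB101 differs at 3 residues; W3110 differs at 9 residues. The closest is HB101.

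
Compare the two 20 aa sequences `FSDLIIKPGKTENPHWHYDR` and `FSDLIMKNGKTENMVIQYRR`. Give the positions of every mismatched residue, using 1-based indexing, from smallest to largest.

6, 8, 14, 15, 16, 17, 19

Differences at position 6 (I→M), position 8 (P→N), position 14 (P→M), position 15 (H→V), position 16 (W→I), position 17 (H→Q), position 19 (D→R).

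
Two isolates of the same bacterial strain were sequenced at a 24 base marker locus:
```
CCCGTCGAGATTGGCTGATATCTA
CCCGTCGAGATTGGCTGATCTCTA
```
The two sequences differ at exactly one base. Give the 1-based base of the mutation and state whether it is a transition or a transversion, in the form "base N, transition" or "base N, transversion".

base 20, transversion

The sequences differ only at base 20: A→C (purine→pyrimidine), a transversion.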